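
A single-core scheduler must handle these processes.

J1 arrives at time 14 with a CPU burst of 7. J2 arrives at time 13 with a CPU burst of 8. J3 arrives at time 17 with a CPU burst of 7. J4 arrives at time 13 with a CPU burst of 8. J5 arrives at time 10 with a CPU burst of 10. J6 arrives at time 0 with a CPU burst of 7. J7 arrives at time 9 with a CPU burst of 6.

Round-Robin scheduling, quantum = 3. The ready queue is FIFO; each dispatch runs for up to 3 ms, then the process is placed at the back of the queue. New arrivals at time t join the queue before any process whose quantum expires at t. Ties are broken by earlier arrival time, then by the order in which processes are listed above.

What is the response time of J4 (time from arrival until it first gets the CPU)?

8

Timeline: | J6 0-7 | idle 7-9 | J7 9-12 | J5 12-15 | J7 15-18 | J2 18-21 | J4 21-24 | J1 24-27 | J5 27-30 | J3 30-33 | J2 33-36 | J4 36-39 | J1 39-42 | J5 42-45 | J3 45-48 | J2 48-50 | J4 50-52 | J1 52-53 | J5 53-54 | J3 54-55 |
Completion: J1=53  J2=50  J3=55  J4=52  J5=54  J6=7  J7=18
Turnaround (C−A): J1=39  J2=37  J3=38  J4=39  J5=44  J6=7  J7=9
Response(J4) = first start − arrival = 21 − 13 = 8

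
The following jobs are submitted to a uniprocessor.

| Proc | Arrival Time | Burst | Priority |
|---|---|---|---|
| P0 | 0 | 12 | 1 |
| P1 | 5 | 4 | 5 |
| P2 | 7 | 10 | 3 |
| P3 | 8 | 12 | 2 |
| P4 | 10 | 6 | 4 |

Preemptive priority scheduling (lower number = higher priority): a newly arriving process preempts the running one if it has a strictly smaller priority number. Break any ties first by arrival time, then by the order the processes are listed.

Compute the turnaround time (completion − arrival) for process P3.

16

Schedule: | P0 0-12 | P3 12-24 | P2 24-34 | P4 34-40 | P1 40-44 |
Completion: P0=12  P1=44  P2=34  P3=24  P4=40
Turnaround (C−A): P0=12  P1=39  P2=27  P3=16  P4=30
Turnaround(P3) = completion − arrival = 24 − 8 = 16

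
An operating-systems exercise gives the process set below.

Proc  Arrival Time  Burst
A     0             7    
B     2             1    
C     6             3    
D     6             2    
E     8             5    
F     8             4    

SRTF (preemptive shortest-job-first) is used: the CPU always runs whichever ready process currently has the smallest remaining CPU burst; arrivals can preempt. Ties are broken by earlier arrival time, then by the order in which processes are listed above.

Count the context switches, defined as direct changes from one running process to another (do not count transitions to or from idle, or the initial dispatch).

6

Schedule: | A 0-2 | B 2-3 | A 3-8 | D 8-10 | C 10-13 | F 13-17 | E 17-22 |
Completion: A=8  B=3  C=13  D=10  E=22  F=17
Turnaround (C−A): A=8  B=1  C=7  D=4  E=14  F=9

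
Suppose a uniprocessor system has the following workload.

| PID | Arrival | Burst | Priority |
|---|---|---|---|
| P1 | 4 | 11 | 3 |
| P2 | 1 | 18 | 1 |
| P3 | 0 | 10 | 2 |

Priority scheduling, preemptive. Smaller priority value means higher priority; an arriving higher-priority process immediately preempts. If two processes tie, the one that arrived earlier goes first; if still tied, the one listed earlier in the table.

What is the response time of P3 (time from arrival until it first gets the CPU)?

0

Timeline: | P3 0-1 | P2 1-19 | P3 19-28 | P1 28-39 |
Completion: P1=39  P2=19  P3=28
Response(P3) = first start − arrival = 0 − 0 = 0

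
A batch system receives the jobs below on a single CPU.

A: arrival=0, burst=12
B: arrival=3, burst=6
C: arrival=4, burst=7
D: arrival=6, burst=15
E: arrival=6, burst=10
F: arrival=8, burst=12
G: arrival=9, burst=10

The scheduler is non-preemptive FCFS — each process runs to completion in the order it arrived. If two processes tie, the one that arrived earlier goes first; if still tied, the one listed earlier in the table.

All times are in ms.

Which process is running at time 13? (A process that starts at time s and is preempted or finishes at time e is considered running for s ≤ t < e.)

Schedule: | A 0-12 | B 12-18 | C 18-25 | D 25-40 | E 40-50 | F 50-62 | G 62-72 |
Completion: A=12  B=18  C=25  D=40  E=50  F=62  G=72
Turnaround (C−A): A=12  B=15  C=21  D=34  E=44  F=54  G=63

B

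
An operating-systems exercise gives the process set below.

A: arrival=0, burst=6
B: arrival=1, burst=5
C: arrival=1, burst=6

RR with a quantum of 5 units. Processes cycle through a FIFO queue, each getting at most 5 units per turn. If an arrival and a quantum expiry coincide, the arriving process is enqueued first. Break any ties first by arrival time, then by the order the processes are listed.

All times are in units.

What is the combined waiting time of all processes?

24

Timeline: | A 0-5 | B 5-10 | C 10-15 | A 15-16 | C 16-17 |
Completion: A=16  B=10  C=17
Turnaround (C−A): A=16  B=9  C=16
Waiting = turnaround − burst: A=10, B=4, C=10
Total waiting = 10 + 4 + 10 = 24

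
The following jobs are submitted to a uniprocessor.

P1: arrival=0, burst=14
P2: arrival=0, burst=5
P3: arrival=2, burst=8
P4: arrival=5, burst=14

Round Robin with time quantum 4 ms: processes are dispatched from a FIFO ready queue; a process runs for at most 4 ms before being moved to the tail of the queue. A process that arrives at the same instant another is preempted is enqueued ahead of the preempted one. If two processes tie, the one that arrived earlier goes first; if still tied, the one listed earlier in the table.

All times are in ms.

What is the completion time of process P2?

21

Schedule: | P1 0-4 | P2 4-8 | P3 8-12 | P1 12-16 | P4 16-20 | P2 20-21 | P3 21-25 | P1 25-29 | P4 29-33 | P1 33-35 | P4 35-41 |
Completion: P1=35  P2=21  P3=25  P4=41
Turnaround (C−A): P1=35  P2=21  P3=23  P4=36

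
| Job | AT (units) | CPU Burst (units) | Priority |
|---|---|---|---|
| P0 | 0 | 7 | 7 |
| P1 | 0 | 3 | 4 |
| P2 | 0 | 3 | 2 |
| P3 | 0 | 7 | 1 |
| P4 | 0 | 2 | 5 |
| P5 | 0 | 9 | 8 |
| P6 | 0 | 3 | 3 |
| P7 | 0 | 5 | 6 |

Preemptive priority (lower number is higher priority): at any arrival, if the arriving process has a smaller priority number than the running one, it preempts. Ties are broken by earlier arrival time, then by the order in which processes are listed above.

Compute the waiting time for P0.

Schedule: | P3 0-7 | P2 7-10 | P6 10-13 | P1 13-16 | P4 16-18 | P7 18-23 | P0 23-30 | P5 30-39 |
Completion: P0=30  P1=16  P2=10  P3=7  P4=18  P5=39  P6=13  P7=23
Turnaround (C−A): P0=30  P1=16  P2=10  P3=7  P4=18  P5=39  P6=13  P7=23
Waiting(P0) = turnaround − burst = 30 − 7 = 23

23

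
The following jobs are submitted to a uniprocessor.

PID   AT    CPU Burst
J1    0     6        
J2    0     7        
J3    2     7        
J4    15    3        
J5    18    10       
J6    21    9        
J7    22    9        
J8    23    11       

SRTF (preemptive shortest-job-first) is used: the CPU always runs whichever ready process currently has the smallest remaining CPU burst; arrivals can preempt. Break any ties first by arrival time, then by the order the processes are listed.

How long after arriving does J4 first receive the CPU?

0

Schedule: | J1 0-6 | J2 6-13 | J3 13-15 | J4 15-18 | J3 18-23 | J6 23-32 | J7 32-41 | J5 41-51 | J8 51-62 |
Completion: J1=6  J2=13  J3=23  J4=18  J5=51  J6=32  J7=41  J8=62
Response(J4) = first start − arrival = 15 − 15 = 0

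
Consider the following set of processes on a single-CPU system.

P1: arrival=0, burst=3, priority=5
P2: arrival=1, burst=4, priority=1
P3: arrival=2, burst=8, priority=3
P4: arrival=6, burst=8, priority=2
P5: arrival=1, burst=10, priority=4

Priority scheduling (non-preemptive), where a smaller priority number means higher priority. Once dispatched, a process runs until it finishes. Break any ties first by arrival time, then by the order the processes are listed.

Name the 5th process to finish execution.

Gantt: | P1 0-3 | P2 3-7 | P4 7-15 | P3 15-23 | P5 23-33 |
Completion: P1=3  P2=7  P3=23  P4=15  P5=33
Turnaround (C−A): P1=3  P2=6  P3=21  P4=9  P5=32
Finish order: P1 → P2 → P4 → P3 → P5

P5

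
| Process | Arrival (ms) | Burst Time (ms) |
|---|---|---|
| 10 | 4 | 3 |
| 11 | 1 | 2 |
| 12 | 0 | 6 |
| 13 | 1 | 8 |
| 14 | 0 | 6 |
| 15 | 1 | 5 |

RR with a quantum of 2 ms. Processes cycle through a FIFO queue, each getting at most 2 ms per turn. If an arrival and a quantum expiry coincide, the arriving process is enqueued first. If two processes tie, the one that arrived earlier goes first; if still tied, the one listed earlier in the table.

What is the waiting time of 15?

22

Schedule: | 12 0-2 | 14 2-4 | 11 4-6 | 13 6-8 | 15 8-10 | 12 10-12 | 10 12-14 | 14 14-16 | 13 16-18 | 15 18-20 | 12 20-22 | 10 22-23 | 14 23-25 | 13 25-27 | 15 27-28 | 13 28-30 |
Completion: 10=23  11=6  12=22  13=30  14=25  15=28
Turnaround (C−A): 10=19  11=5  12=22  13=29  14=25  15=27
Waiting(15) = turnaround − burst = 27 − 5 = 22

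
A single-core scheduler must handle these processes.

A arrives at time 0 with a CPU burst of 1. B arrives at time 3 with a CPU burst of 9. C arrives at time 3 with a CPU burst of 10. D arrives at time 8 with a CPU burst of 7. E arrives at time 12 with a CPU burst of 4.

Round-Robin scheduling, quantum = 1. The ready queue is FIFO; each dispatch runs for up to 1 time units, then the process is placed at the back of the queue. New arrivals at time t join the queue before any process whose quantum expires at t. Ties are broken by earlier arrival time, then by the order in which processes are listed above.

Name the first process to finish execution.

Schedule: | A 0-1 | idle 1-3 | B 3-4 | C 4-5 | B 5-6 | C 6-7 | B 7-8 | C 8-9 | D 9-10 | B 10-11 | C 11-12 | D 12-13 | B 13-14 | E 14-15 | C 15-16 | D 16-17 | B 17-18 | E 18-19 | C 19-20 | D 20-21 | B 21-22 | E 22-23 | C 23-24 | D 24-25 | B 25-26 | E 26-27 | C 27-28 | D 28-29 | B 29-30 | C 30-31 | D 31-32 | C 32-33 |
Completion: A=1  B=30  C=33  D=32  E=27
Finish order: A → E → B → D → C

A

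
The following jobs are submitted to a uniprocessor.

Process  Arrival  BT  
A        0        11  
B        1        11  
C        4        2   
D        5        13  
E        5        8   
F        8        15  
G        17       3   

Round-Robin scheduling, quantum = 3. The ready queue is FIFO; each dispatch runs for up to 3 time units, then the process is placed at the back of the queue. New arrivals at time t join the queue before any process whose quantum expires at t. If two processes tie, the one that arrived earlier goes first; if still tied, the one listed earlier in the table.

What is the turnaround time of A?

43

Schedule: | A 0-3 | B 3-6 | A 6-9 | C 9-11 | D 11-14 | E 14-17 | B 17-20 | F 20-23 | A 23-26 | D 26-29 | G 29-32 | E 32-35 | B 35-38 | F 38-41 | A 41-43 | D 43-46 | E 46-48 | B 48-50 | F 50-53 | D 53-56 | F 56-59 | D 59-60 | F 60-63 |
Completion: A=43  B=50  C=11  D=60  E=48  F=63  G=32
Turnaround(A) = completion − arrival = 43 − 0 = 43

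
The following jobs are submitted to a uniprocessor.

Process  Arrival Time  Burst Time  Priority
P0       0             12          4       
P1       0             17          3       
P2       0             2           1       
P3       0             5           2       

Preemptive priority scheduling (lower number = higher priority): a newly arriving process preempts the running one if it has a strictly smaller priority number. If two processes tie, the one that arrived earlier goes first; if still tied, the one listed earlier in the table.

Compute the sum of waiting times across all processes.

Gantt: | P2 0-2 | P3 2-7 | P1 7-24 | P0 24-36 |
Completion: P0=36  P1=24  P2=2  P3=7
Waiting = turnaround − burst: P0=24, P1=7, P2=0, P3=2
Total waiting = 24 + 7 + 0 + 2 = 33

33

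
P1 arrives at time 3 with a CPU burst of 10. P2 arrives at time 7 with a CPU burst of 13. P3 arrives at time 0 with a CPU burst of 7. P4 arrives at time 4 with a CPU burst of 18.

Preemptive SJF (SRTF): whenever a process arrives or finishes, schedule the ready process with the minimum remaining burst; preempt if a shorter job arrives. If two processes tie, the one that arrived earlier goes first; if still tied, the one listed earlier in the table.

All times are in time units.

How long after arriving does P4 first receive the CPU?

26

Gantt: | P3 0-7 | P1 7-17 | P2 17-30 | P4 30-48 |
Completion: P1=17  P2=30  P3=7  P4=48
Turnaround (C−A): P1=14  P2=23  P3=7  P4=44
Response(P4) = first start − arrival = 30 − 4 = 26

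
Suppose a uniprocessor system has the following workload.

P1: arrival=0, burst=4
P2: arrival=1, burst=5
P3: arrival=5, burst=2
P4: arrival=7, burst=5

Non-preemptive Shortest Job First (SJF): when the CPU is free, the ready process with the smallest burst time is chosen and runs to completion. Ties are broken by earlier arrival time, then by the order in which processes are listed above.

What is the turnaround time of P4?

9

Gantt: | P1 0-4 | P2 4-9 | P3 9-11 | P4 11-16 |
Completion: P1=4  P2=9  P3=11  P4=16
Turnaround (C−A): P1=4  P2=8  P3=6  P4=9
Turnaround(P4) = completion − arrival = 16 − 7 = 9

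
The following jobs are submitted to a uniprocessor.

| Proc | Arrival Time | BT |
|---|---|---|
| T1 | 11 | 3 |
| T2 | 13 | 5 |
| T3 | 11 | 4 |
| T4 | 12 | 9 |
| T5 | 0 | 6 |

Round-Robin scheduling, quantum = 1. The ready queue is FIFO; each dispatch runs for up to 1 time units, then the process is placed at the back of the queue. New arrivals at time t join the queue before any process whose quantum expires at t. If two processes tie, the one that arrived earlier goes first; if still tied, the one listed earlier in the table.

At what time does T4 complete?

32

Timeline: | T5 0-6 | idle 6-11 | T1 11-12 | T3 12-13 | T4 13-14 | T1 14-15 | T2 15-16 | T3 16-17 | T4 17-18 | T1 18-19 | T2 19-20 | T3 20-21 | T4 21-22 | T2 22-23 | T3 23-24 | T4 24-25 | T2 25-26 | T4 26-27 | T2 27-28 | T4 28-32 |
Completion: T1=19  T2=28  T3=24  T4=32  T5=6
Turnaround (C−A): T1=8  T2=15  T3=13  T4=20  T5=6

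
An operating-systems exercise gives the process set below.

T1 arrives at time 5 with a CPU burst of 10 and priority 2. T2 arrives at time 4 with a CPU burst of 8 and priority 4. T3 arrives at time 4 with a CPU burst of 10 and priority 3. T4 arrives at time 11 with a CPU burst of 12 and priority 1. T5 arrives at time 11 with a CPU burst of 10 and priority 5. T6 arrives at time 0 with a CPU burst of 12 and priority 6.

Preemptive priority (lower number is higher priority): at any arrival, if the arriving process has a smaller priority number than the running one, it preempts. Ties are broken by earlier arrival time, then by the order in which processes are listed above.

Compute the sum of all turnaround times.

211

Gantt: | T6 0-4 | T3 4-5 | T1 5-11 | T4 11-23 | T1 23-27 | T3 27-36 | T2 36-44 | T5 44-54 | T6 54-62 |
Completion: T1=27  T2=44  T3=36  T4=23  T5=54  T6=62
Turnaround (C−A): T1=22  T2=40  T3=32  T4=12  T5=43  T6=62
Turnaround = completion − arrival: T1=22, T2=40, T3=32, T4=12, T5=43, T6=62
Total turnaround = 22 + 40 + 32 + 12 + 43 + 62 = 211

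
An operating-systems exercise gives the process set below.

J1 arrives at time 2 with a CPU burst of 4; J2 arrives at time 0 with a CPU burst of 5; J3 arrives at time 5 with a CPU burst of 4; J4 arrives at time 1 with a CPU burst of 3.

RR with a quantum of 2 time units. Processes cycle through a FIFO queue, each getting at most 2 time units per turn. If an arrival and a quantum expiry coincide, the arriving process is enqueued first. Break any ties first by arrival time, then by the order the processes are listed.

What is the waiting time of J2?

Gantt: | J2 0-2 | J4 2-4 | J1 4-6 | J2 6-8 | J4 8-9 | J3 9-11 | J1 11-13 | J2 13-14 | J3 14-16 |
Completion: J1=13  J2=14  J3=16  J4=9
Turnaround (C−A): J1=11  J2=14  J3=11  J4=8
Waiting(J2) = turnaround − burst = 14 − 5 = 9

9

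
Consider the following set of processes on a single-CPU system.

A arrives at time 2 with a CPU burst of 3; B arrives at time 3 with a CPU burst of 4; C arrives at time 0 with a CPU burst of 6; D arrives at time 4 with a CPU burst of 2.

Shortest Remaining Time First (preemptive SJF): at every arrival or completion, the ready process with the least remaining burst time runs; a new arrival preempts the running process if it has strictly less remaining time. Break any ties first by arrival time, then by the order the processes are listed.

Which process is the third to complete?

C

Schedule: | C 0-2 | A 2-5 | D 5-7 | C 7-11 | B 11-15 |
Completion: A=5  B=15  C=11  D=7
Turnaround (C−A): A=3  B=12  C=11  D=3
Finish order: A → D → C → B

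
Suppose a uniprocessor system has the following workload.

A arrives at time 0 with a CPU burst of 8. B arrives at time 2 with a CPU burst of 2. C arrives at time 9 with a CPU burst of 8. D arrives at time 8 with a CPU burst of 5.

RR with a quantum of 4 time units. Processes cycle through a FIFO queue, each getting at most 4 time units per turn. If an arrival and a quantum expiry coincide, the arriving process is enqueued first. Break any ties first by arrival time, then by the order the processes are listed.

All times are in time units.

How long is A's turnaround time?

10

Gantt: | A 0-4 | B 4-6 | A 6-10 | D 10-14 | C 14-18 | D 18-19 | C 19-23 |
Completion: A=10  B=6  C=23  D=19
Turnaround (C−A): A=10  B=4  C=14  D=11
Turnaround(A) = completion − arrival = 10 − 0 = 10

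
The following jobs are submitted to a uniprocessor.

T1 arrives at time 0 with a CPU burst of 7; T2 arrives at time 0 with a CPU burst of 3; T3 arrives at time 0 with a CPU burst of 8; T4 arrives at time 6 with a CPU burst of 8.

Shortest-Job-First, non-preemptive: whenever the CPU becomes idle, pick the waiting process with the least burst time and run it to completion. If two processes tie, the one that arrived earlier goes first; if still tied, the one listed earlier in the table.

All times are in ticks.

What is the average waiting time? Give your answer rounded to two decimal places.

6.25

Gantt: | T2 0-3 | T1 3-10 | T3 10-18 | T4 18-26 |
Completion: T1=10  T2=3  T3=18  T4=26
Waiting times: T1=3, T2=0, T3=10, T4=12
Average waiting = (3+0+10+12) / 4 = 25/4 = 6.25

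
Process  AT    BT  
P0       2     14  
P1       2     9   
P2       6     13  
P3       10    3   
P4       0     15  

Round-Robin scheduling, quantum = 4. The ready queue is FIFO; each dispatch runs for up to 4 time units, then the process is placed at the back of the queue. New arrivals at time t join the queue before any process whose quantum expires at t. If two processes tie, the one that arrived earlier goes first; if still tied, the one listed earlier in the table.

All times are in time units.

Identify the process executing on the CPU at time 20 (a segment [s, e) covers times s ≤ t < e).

P0

Gantt: | P4 0-4 | P0 4-8 | P1 8-12 | P4 12-16 | P2 16-20 | P0 20-24 | P3 24-27 | P1 27-31 | P4 31-35 | P2 35-39 | P0 39-43 | P1 43-44 | P4 44-47 | P2 47-51 | P0 51-53 | P2 53-54 |
Completion: P0=53  P1=44  P2=54  P3=27  P4=47
Turnaround (C−A): P0=51  P1=42  P2=48  P3=17  P4=47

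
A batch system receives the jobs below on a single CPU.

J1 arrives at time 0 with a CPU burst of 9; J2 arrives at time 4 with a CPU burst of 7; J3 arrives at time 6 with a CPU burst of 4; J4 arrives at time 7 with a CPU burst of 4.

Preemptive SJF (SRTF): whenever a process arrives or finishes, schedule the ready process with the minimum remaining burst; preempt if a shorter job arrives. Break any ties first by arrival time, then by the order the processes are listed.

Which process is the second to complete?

Schedule: | J1 0-9 | J3 9-13 | J4 13-17 | J2 17-24 |
Completion: J1=9  J2=24  J3=13  J4=17
Turnaround (C−A): J1=9  J2=20  J3=7  J4=10
Finish order: J1 → J3 → J4 → J2

J3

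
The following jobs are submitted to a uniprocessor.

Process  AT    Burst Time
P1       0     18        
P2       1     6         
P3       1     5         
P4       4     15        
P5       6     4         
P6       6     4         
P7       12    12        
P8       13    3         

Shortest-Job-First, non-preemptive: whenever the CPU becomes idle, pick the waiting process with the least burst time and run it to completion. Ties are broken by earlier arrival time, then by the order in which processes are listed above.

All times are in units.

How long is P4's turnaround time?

Gantt: | P1 0-18 | P8 18-21 | P5 21-25 | P6 25-29 | P3 29-34 | P2 34-40 | P7 40-52 | P4 52-67 |
Completion: P1=18  P2=40  P3=34  P4=67  P5=25  P6=29  P7=52  P8=21
Turnaround(P4) = completion − arrival = 67 − 4 = 63

63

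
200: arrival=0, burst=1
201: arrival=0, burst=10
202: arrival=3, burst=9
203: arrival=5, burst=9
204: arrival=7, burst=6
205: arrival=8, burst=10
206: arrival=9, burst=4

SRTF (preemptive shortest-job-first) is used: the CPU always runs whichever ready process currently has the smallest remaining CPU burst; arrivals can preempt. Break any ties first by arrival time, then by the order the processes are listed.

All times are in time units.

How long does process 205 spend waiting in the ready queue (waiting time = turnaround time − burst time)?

31

Schedule: | 200 0-1 | 201 1-11 | 206 11-15 | 204 15-21 | 202 21-30 | 203 30-39 | 205 39-49 |
Completion: 200=1  201=11  202=30  203=39  204=21  205=49  206=15
Waiting(205) = turnaround − burst = 41 − 10 = 31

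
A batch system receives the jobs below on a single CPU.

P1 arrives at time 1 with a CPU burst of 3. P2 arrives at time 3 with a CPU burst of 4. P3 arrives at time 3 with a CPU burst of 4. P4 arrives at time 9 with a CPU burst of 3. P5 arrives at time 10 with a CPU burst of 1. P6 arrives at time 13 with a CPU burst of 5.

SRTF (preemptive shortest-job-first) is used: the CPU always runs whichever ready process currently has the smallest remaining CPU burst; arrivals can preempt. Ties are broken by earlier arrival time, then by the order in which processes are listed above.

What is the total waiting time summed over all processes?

14

Timeline: | idle 0-1 | P1 1-4 | P2 4-8 | P3 8-10 | P5 10-11 | P3 11-13 | P4 13-16 | P6 16-21 |
Completion: P1=4  P2=8  P3=13  P4=16  P5=11  P6=21
Waiting = turnaround − burst: P1=0, P2=1, P3=6, P4=4, P5=0, P6=3
Total waiting = 0 + 1 + 6 + 4 + 0 + 3 = 14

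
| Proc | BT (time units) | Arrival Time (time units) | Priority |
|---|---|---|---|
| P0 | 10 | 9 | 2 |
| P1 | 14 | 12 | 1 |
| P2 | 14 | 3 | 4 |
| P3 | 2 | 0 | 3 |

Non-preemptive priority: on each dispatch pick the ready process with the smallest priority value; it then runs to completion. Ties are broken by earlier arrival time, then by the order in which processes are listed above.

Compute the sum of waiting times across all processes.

Gantt: | P3 0-2 | idle 2-3 | P2 3-17 | P1 17-31 | P0 31-41 |
Completion: P0=41  P1=31  P2=17  P3=2
Waiting = turnaround − burst: P0=22, P1=5, P2=0, P3=0
Total waiting = 22 + 5 + 0 + 0 = 27

27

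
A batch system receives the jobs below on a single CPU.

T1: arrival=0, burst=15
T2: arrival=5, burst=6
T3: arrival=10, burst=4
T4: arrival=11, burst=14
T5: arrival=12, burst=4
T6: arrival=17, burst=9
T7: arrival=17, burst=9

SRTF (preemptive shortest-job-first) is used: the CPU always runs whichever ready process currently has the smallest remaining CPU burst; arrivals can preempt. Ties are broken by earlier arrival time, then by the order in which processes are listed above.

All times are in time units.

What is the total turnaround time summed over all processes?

146

Gantt: | T1 0-5 | T2 5-11 | T3 11-15 | T5 15-19 | T6 19-28 | T7 28-37 | T1 37-47 | T4 47-61 |
Completion: T1=47  T2=11  T3=15  T4=61  T5=19  T6=28  T7=37
Turnaround = completion − arrival: T1=47, T2=6, T3=5, T4=50, T5=7, T6=11, T7=20
Total turnaround = 47 + 6 + 5 + 50 + 7 + 11 + 20 = 146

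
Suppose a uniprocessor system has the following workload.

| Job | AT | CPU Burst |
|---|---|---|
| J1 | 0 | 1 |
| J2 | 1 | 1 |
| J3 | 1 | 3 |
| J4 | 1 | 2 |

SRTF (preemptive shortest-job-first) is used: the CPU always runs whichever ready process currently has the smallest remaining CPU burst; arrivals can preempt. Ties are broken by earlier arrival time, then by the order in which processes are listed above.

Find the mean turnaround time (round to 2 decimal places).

Schedule: | J1 0-1 | J2 1-2 | J4 2-4 | J3 4-7 |
Completion: J1=1  J2=2  J3=7  J4=4
Turnaround (C−A): J1=1  J2=1  J3=6  J4=3
Turnaround times: J1=1, J2=1, J3=6, J4=3
Average turnaround = (1+1+6+3) / 4 = 11/4 = 2.75

2.75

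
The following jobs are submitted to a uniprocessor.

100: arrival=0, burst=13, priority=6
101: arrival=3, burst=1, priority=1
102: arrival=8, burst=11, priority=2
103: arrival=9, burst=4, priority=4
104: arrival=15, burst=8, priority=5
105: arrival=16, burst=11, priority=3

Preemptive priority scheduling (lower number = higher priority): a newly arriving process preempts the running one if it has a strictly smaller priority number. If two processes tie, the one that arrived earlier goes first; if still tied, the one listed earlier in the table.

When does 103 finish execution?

34

Schedule: | 100 0-3 | 101 3-4 | 100 4-8 | 102 8-19 | 105 19-30 | 103 30-34 | 104 34-42 | 100 42-48 |
Completion: 100=48  101=4  102=19  103=34  104=42  105=30
Turnaround (C−A): 100=48  101=1  102=11  103=25  104=27  105=14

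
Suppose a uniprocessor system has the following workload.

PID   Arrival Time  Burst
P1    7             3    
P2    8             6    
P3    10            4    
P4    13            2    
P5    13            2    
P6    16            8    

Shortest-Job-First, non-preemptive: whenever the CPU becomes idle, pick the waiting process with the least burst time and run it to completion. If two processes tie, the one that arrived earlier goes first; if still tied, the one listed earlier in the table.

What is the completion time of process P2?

24

Gantt: | idle 0-7 | P1 7-10 | P3 10-14 | P4 14-16 | P5 16-18 | P2 18-24 | P6 24-32 |
Completion: P1=10  P2=24  P3=14  P4=16  P5=18  P6=32
Turnaround (C−A): P1=3  P2=16  P3=4  P4=3  P5=5  P6=16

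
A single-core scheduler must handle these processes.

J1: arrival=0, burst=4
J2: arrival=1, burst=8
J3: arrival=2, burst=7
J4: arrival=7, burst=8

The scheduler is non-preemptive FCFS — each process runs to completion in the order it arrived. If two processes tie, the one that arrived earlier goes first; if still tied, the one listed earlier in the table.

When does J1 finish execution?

Schedule: | J1 0-4 | J2 4-12 | J3 12-19 | J4 19-27 |
Completion: J1=4  J2=12  J3=19  J4=27

4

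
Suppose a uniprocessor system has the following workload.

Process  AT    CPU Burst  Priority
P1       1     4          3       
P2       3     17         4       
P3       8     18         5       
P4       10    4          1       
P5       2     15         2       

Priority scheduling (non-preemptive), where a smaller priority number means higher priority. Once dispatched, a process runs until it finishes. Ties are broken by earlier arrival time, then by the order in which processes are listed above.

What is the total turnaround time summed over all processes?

Timeline: | idle 0-1 | P1 1-5 | P5 5-20 | P4 20-24 | P2 24-41 | P3 41-59 |
Completion: P1=5  P2=41  P3=59  P4=24  P5=20
Turnaround = completion − arrival: P1=4, P2=38, P3=51, P4=14, P5=18
Total turnaround = 4 + 38 + 51 + 14 + 18 = 125

125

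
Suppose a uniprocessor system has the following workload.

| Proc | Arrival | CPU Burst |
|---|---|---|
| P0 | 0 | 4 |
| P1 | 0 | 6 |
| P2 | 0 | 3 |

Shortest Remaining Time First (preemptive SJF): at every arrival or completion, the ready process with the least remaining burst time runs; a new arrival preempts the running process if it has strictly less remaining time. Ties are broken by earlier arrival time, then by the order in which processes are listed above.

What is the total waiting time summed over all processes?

10

Gantt: | P2 0-3 | P0 3-7 | P1 7-13 |
Completion: P0=7  P1=13  P2=3
Waiting = turnaround − burst: P0=3, P1=7, P2=0
Total waiting = 3 + 7 + 0 = 10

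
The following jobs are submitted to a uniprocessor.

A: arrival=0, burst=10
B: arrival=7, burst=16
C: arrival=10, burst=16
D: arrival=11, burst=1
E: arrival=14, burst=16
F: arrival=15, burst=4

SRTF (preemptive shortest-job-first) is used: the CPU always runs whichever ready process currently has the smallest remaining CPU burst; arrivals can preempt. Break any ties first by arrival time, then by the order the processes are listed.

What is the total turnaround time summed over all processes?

125

Timeline: | A 0-10 | B 10-11 | D 11-12 | B 12-15 | F 15-19 | B 19-31 | C 31-47 | E 47-63 |
Completion: A=10  B=31  C=47  D=12  E=63  F=19
Turnaround (C−A): A=10  B=24  C=37  D=1  E=49  F=4
Turnaround = completion − arrival: A=10, B=24, C=37, D=1, E=49, F=4
Total turnaround = 10 + 24 + 37 + 1 + 49 + 4 = 125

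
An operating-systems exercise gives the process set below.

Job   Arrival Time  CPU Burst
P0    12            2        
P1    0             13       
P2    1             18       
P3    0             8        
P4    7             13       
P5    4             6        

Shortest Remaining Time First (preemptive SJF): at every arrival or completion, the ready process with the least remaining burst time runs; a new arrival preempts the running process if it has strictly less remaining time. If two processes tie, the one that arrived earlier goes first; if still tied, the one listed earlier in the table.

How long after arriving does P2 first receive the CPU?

41

Gantt: | P3 0-8 | P5 8-14 | P0 14-16 | P1 16-29 | P4 29-42 | P2 42-60 |
Completion: P0=16  P1=29  P2=60  P3=8  P4=42  P5=14
Response(P2) = first start − arrival = 42 − 1 = 41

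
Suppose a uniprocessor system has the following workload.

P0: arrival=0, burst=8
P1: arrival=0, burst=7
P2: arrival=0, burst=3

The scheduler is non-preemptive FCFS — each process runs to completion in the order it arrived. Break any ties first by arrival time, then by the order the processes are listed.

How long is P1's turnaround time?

15

Schedule: | P0 0-8 | P1 8-15 | P2 15-18 |
Completion: P0=8  P1=15  P2=18
Turnaround (C−A): P0=8  P1=15  P2=18
Turnaround(P1) = completion − arrival = 15 − 0 = 15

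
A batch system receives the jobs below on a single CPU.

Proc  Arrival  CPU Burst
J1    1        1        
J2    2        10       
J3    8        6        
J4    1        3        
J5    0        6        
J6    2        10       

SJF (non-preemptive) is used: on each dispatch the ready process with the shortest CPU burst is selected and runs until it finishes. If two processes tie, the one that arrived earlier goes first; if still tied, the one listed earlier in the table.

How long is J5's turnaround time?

Schedule: | J5 0-6 | J1 6-7 | J4 7-10 | J3 10-16 | J2 16-26 | J6 26-36 |
Completion: J1=7  J2=26  J3=16  J4=10  J5=6  J6=36
Turnaround(J5) = completion − arrival = 6 − 0 = 6

6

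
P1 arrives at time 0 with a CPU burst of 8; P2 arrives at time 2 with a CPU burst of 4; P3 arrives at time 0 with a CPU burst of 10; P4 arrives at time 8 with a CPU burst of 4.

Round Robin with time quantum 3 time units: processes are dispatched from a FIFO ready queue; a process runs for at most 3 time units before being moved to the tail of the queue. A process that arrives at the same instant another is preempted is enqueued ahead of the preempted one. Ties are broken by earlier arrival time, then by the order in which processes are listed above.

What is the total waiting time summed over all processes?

55

Gantt: | P1 0-3 | P3 3-6 | P2 6-9 | P1 9-12 | P3 12-15 | P4 15-18 | P2 18-19 | P1 19-21 | P3 21-24 | P4 24-25 | P3 25-26 |
Completion: P1=21  P2=19  P3=26  P4=25
Turnaround (C−A): P1=21  P2=17  P3=26  P4=17
Waiting = turnaround − burst: P1=13, P2=13, P3=16, P4=13
Total waiting = 13 + 13 + 16 + 13 = 55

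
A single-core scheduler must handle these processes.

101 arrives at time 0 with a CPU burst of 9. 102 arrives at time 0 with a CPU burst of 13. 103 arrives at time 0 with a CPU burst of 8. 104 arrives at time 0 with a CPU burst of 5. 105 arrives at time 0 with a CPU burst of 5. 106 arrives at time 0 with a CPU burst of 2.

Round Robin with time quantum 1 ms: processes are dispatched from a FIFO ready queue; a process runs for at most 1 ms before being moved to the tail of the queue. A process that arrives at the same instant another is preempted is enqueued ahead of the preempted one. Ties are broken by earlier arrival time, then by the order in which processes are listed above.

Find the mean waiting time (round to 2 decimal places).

23.00

Schedule: | 101 0-1 | 102 1-2 | 103 2-3 | 104 3-4 | 105 4-5 | 106 5-6 | 101 6-7 | 102 7-8 | 103 8-9 | 104 9-10 | 105 10-11 | 106 11-12 | 101 12-13 | 102 13-14 | 103 14-15 | 104 15-16 | 105 16-17 | 101 17-18 | 102 18-19 | 103 19-20 | 104 20-21 | 105 21-22 | 101 22-23 | 102 23-24 | 103 24-25 | 104 25-26 | 105 26-27 | 101 27-28 | 102 28-29 | 103 29-30 | 101 30-31 | 102 31-32 | 103 32-33 | 101 33-34 | 102 34-35 | 103 35-36 | 101 36-37 | 102 37-42 |
Completion: 101=37  102=42  103=36  104=26  105=27  106=12
Turnaround (C−A): 101=37  102=42  103=36  104=26  105=27  106=12
Waiting times: 101=28, 102=29, 103=28, 104=21, 105=22, 106=10
Average waiting = (28+29+28+21+22+10) / 6 = 138/6 = 23.00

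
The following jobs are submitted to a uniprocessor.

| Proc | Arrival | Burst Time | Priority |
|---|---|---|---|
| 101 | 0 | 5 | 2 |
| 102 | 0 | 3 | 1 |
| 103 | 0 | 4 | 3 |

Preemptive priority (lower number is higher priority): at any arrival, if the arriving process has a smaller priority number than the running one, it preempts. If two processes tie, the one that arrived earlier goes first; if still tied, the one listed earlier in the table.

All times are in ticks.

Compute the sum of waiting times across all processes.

11

Schedule: | 102 0-3 | 101 3-8 | 103 8-12 |
Completion: 101=8  102=3  103=12
Turnaround (C−A): 101=8  102=3  103=12
Waiting = turnaround − burst: 101=3, 102=0, 103=8
Total waiting = 3 + 0 + 8 = 11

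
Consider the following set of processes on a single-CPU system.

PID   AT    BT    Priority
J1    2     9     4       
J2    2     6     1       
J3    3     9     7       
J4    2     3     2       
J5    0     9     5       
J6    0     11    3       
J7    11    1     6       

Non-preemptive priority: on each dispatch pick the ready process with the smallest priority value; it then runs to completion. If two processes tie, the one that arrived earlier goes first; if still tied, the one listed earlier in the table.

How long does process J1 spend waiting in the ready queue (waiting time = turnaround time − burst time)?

18

Gantt: | J6 0-11 | J2 11-17 | J4 17-20 | J1 20-29 | J5 29-38 | J7 38-39 | J3 39-48 |
Completion: J1=29  J2=17  J3=48  J4=20  J5=38  J6=11  J7=39
Waiting(J1) = turnaround − burst = 27 − 9 = 18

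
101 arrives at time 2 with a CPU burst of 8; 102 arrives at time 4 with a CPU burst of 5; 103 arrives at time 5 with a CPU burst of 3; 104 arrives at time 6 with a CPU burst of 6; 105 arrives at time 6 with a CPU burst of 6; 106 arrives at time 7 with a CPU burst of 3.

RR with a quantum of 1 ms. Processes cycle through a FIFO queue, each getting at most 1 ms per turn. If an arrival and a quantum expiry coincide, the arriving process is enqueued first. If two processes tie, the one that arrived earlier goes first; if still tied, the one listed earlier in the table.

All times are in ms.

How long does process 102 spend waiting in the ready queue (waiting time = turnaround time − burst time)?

Schedule: | idle 0-2 | 101 2-4 | 102 4-5 | 101 5-6 | 103 6-7 | 102 7-8 | 104 8-9 | 105 9-10 | 101 10-11 | 106 11-12 | 103 12-13 | 102 13-14 | 104 14-15 | 105 15-16 | 101 16-17 | 106 17-18 | 103 18-19 | 102 19-20 | 104 20-21 | 105 21-22 | 101 22-23 | 106 23-24 | 102 24-25 | 104 25-26 | 105 26-27 | 101 27-28 | 104 28-29 | 105 29-30 | 101 30-31 | 104 31-32 | 105 32-33 |
Completion: 101=31  102=25  103=19  104=32  105=33  106=24
Turnaround (C−A): 101=29  102=21  103=14  104=26  105=27  106=17
Waiting(102) = turnaround − burst = 21 − 5 = 16

16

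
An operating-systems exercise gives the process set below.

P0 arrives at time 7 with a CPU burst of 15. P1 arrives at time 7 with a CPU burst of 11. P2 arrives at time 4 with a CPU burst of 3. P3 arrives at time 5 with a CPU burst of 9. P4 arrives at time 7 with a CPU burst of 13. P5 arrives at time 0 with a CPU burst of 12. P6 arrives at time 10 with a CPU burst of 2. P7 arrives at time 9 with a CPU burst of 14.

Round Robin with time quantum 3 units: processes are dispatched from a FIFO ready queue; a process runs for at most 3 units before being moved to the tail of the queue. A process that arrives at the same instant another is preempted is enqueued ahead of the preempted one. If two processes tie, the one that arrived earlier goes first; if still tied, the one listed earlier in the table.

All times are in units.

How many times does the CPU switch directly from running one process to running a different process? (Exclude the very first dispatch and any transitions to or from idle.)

26

Schedule: | P5 0-6 | P2 6-9 | P3 9-12 | P5 12-15 | P0 15-18 | P1 18-21 | P4 21-24 | P7 24-27 | P6 27-29 | P3 29-32 | P5 32-35 | P0 35-38 | P1 38-41 | P4 41-44 | P7 44-47 | P3 47-50 | P0 50-53 | P1 53-56 | P4 56-59 | P7 59-62 | P0 62-65 | P1 65-67 | P4 67-70 | P7 70-73 | P0 73-76 | P4 76-77 | P7 77-79 |
Completion: P0=76  P1=67  P2=9  P3=50  P4=77  P5=35  P6=29  P7=79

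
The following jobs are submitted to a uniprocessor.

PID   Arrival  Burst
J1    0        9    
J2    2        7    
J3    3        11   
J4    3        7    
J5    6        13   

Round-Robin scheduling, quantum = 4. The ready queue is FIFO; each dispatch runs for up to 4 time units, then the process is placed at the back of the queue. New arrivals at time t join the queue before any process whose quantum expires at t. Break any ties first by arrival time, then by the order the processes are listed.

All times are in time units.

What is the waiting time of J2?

18

Schedule: | J1 0-4 | J2 4-8 | J3 8-12 | J4 12-16 | J1 16-20 | J5 20-24 | J2 24-27 | J3 27-31 | J4 31-34 | J1 34-35 | J5 35-39 | J3 39-42 | J5 42-47 |
Completion: J1=35  J2=27  J3=42  J4=34  J5=47
Turnaround (C−A): J1=35  J2=25  J3=39  J4=31  J5=41
Waiting(J2) = turnaround − burst = 25 − 7 = 18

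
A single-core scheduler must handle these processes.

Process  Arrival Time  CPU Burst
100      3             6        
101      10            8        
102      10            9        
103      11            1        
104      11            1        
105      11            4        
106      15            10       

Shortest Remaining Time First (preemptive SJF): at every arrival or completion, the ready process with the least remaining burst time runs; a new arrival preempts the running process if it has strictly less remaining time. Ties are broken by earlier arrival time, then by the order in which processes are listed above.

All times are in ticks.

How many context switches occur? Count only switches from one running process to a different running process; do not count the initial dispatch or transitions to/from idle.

Schedule: | idle 0-3 | 100 3-9 | idle 9-10 | 101 10-11 | 103 11-12 | 104 12-13 | 105 13-17 | 101 17-24 | 102 24-33 | 106 33-43 |
Completion: 100=9  101=24  102=33  103=12  104=13  105=17  106=43
Turnaround (C−A): 100=6  101=14  102=23  103=1  104=2  105=6  106=28

6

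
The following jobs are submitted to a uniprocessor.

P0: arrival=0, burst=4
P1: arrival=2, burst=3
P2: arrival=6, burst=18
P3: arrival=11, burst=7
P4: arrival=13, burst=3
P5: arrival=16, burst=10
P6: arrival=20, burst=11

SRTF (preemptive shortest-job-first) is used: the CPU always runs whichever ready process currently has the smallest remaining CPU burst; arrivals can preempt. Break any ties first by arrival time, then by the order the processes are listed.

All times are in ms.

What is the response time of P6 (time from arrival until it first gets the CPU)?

11

Timeline: | P0 0-4 | P1 4-7 | P2 7-11 | P3 11-13 | P4 13-16 | P3 16-21 | P5 21-31 | P6 31-42 | P2 42-56 |
Completion: P0=4  P1=7  P2=56  P3=21  P4=16  P5=31  P6=42
Response(P6) = first start − arrival = 31 − 20 = 11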